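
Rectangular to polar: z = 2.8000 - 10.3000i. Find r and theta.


r = sqrt(7.84+106.09) = sqrt(113.93) = 10.6738
theta = atan2(-10.3, 2.8) = -74.7920 degrees

r = 10.6738, theta = -74.7920 degrees


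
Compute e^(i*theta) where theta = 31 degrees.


cos(31°) = 0.8572
sin(31°) = 0.5150

e^(i*31°) = 0.8572 + 0.5150i


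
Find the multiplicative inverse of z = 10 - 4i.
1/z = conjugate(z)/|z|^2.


|z|^2 = 100+16 = 116
1/z = (10 + 4i)/116

1/z = 0.0862 + 0.0345i


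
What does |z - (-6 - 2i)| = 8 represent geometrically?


|z - z0| = r is a circle with center z0 and radius r.
Center = (-6, -2), radius = 8

Circle with center (-6, -2) and radius 8


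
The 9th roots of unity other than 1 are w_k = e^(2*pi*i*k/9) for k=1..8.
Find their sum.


With w = e^(2*pi*i/9), all 9 of the 9th roots of unity w^0 = 1, w, ..., w^(8) sum to 0: 1 + w + ... + w^(8) = (1 - w^9)/(1 - w) = 0 since w^9 = 1, w ≠ 1.
Removing the root 1: w + w^2 + ... + w^(8) = 0 - 1 = -1

Sum = -1


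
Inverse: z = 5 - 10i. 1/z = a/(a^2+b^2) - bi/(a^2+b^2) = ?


|z|^2 = 25+100 = 125
1/z = (5 + 10i)/125

1/z = 0.0400 + 0.0800i


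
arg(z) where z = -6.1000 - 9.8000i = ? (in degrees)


Re = -6.1, Im = -9.8
arg = atan2(-9.8, -6.1) = -121.9002 degrees

arg(z) = -121.9002 degrees


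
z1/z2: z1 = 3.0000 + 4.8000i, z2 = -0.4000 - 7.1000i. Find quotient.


Conjugate of z2 = -0.4000 + 7.1000i
Numerator: (3.0000 + 4.8000i)(-0.4000 + 7.1000i) = -35.2800 + 19.3800i
Denominator: (-0.4)^2 + (-7.1)^2 = 50.57
Result = (-35.2800 + 19.3800i)/50.57

-0.6976 + 0.3832i


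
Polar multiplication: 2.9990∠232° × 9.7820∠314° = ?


r = 2.9990 * 9.7820 = 29.3362
theta = 232° + 314° = 546° = 186° (mod 360)

29.3362 cis(186°)


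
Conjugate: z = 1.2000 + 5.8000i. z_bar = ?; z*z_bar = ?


z_bar = 1.2000 - 5.8000i
z*z_bar = 1.2^2 + 5.8^2 = 1.44 + 33.64 = 35.08

z_bar = 1.2000 - 5.8000i, z*z_bar = 35.08


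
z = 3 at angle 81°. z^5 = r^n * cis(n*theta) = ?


r^5 = 3^5 = 243
n*theta = 5*81° = 405° = 45° (mod 360)
a = 243*cos(45°) = 171.8269
b = 243*sin(45°) = 171.8269

243 cis(45°) = 171.8269 + 171.8269i


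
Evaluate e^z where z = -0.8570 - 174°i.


e^-0.8570 = 0.4244
cos(-174°) = -0.9945
sin(-174°) = -0.10453
Real = 0.4244*(-0.9945) = -0.4221
Imag = 0.4244*(-0.10453) = -0.0444

-0.4221 - 0.0444i


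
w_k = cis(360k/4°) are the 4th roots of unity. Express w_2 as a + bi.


Angle = 360*2/4 = 180°
a = cos(180°) = -1.0000
b = sin(180°) = 0

-1.0000 + 0i


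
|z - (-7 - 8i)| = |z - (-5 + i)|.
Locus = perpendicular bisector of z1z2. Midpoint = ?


Equal distances means the locus is the perpendicular bisector of z1 and z2.
Midpoint = ((-7+(-5))/2, (-8+1)/2) = (-6.0000, -3.5000)

Perpendicular bisector through (-6.0000, -3.5000)


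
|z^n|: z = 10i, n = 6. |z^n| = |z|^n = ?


|z| = sqrt(0+100) = sqrt(100) = 10
|z^6| = |z|^6 = 10^6 = 1000000

|z^6| = 1000000


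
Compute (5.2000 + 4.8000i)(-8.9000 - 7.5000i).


Real = 5.2*(-8.9) - 4.8*(-7.5) = -46.28 - (-36) = -10.28
Imag = 5.2*(-7.5) - (8.9)*4.8 = -39 - (42.72) = -81.72

-10.2800 - 81.7200i


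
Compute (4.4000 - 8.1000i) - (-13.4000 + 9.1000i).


Real: 4.4 + 13.4 = 17.8
Imag: -8.1 - 9.1 = -17.2

17.8000 - 17.2000i


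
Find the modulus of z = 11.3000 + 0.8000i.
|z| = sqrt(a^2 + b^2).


|z| = sqrt(11.3^2 + 0.8^2) = sqrt(127.69 + 0.64) = sqrt(128.33) = 11.3283

|z| = 11.3283


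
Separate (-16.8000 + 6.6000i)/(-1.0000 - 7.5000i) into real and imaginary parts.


Multiply by conjugate: (-16.8000 + 6.6000i)(-1.0000 + 7.5000i) / ((-1)^2 + (-7.5)^2)
Numerator real = -16.8*(-1) + 6.6*(-7.5) = -32.7
Numerator imag = 6.6*(-1) - (-16.8)*(-7.5) = -132.6
Denominator = 57.25
Re(z) = -32.7/57.25 = -0.5712
Im(z) = -132.6/57.25 = -2.3162

Re(z) = -0.5712, Im(z) = -2.3162


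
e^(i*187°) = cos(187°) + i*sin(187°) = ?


cos(187°) = -0.9925
sin(187°) = -0.1219

e^(i*187°) = -0.9925 - 0.1219i


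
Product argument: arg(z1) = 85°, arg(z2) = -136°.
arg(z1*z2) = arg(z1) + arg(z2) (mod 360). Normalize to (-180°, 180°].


arg(z1*z2) = 85° - 136° = -51°
Normalized to (-180°, 180°]: -51°

-51°


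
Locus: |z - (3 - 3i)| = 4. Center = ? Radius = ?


|z - z0| = r is a circle with center z0 and radius r.
Center = (3, -3), radius = 4

Circle with center (3, -3) and radius 4


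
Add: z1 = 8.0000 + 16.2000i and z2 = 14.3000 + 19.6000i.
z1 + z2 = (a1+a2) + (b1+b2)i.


Real: 8 + 14.3 = 22.3
Imag: 16.2 + 19.6 = 35.8

22.3000 + 35.8000i


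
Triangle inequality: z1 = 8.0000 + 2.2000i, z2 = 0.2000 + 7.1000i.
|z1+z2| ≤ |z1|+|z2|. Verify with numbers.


|z1| = sqrt(8^2 + 2.2^2) = sqrt(68.84) = 8.2970
|z2| = sqrt(0.2^2 + 7.1^2) = sqrt(50.45) = 7.1028
z1+z2 = 8.2000 + 9.3000i
|z1+z2| = sqrt(153.73) = 12.3988
|z1|+|z2| = 8.2970 + 7.1028 = 15.3998

|z1+z2| = 12.3988 ≤ |z1|+|z2| = 15.3998 (verified)


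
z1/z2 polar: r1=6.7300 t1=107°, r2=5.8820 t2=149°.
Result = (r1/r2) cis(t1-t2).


r = 6.7300 / 5.8820 = 1.1442
theta = 107° - 149° = -42° = 318° (mod 360)

1.1442 cis(318°)


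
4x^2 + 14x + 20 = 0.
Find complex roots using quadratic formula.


disc = 14^2 - 4*4*20 = 196 - 320 = -124
sqrt(|disc|) = sqrt(124) = 11.1355
Real part = -14/(2*4) = -1.7500
Imag part = 11.1355/(2*4) = 1.3919

-1.7500 ± 1.3919i


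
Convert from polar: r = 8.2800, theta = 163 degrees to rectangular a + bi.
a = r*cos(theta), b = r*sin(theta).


a = 8.2800*cos(163°) = 8.2800*(-0.9563) = -7.9182
b = 8.2800*sin(163°) = 8.2800*0.29237 = 2.4208

-7.9182 + 2.4208i


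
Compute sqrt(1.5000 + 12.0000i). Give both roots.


|z| = sqrt(2.25+144) = 12.0934
sqrt((|z|+a)/2) = sqrt((12.0934+1.5)/2) = sqrt(6.7967) = 2.6070
sqrt((|z|-a)/2) = sqrt((12.0934-1.5)/2) = sqrt(5.2967) = 2.3015

±(2.6070 + 2.3015i) i.e. 2.6070 + 2.3015i and -2.6070 - 2.3015i


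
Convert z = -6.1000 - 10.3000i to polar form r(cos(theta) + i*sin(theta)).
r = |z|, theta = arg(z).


r = sqrt(37.21+106.09) = sqrt(143.3) = 11.9708
theta = atan2(-10.3, -6.1) = -120.6354 degrees

r = 11.9708, theta = -120.6354 degrees


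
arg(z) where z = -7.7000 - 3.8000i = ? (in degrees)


Re = -7.7, Im = -3.8
arg = atan2(-3.8, -7.7) = -153.7334 degrees

arg(z) = -153.7334 degrees


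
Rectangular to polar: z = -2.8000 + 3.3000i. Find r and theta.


r = sqrt(7.84+10.89) = sqrt(18.73) = 4.3278
theta = atan2(3.3, -2.8) = 130.3141 degrees

r = 4.3278, theta = 130.3141 degrees


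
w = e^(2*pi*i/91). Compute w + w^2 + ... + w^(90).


With w = e^(2*pi*i/91), all 91 of the 91th roots of unity w^0 = 1, w, ..., w^(90) sum to 0: 1 + w + ... + w^(90) = (1 - w^91)/(1 - w) = 0 since w^91 = 1, w ≠ 1.
Removing the root 1: w + w^2 + ... + w^(90) = 0 - 1 = -1

Sum = -1


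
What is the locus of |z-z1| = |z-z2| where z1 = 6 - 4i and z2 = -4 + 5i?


Equal distances means the locus is the perpendicular bisector of z1 and z2.
Midpoint = ((6+(-4))/2, (-4+5)/2) = (1.0000, 0.5000)

Perpendicular bisector through (1.0000, 0.5000)


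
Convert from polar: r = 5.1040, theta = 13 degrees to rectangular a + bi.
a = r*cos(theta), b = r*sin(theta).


a = 5.1040*cos(13°) = 5.1040*0.97437 = 4.9732
b = 5.1040*sin(13°) = 5.1040*0.2249511 = 1.1482

4.9732 + 1.1482i


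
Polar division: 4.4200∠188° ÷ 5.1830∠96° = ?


r = 4.4200 / 5.1830 = 0.8528
theta = 188° - 96° = 92° = 92° (mod 360)

0.8528 cis(92°)


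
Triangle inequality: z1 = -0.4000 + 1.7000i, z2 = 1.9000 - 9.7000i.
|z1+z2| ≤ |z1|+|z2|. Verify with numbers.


|z1| = sqrt((-0.4)^2 + 1.7^2) = sqrt(3.05) = 1.7464
|z2| = sqrt(1.9^2 + (-9.7)^2) = sqrt(97.7) = 9.8843
z1+z2 = 1.5000 - 8.0000i
|z1+z2| = sqrt(66.25) = 8.1394
|z1|+|z2| = 1.7464 + 9.8843 = 11.6307

|z1+z2| = 8.1394 ≤ |z1|+|z2| = 11.6307 (verified)


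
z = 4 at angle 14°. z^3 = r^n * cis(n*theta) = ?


r^3 = 4^3 = 64
n*theta = 3*14° = 42° = 42° (mod 360)
a = 64*cos(42°) = 47.5613
b = 64*sin(42°) = 42.8244

64 cis(42°) = 47.5613 + 42.8244i


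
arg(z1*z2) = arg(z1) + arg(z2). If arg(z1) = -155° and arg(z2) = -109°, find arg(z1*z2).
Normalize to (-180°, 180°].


arg(z1*z2) = -155° - 109° = -264°
Normalized to (-180°, 180°]: 96°

96°


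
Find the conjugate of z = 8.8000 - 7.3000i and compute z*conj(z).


z_bar = 8.8000 + 7.3000i
z*z_bar = 8.8^2 + (-7.3)^2 = 77.44 + 53.29 = 130.73

z_bar = 8.8000 + 7.3000i, z*z_bar = 130.73


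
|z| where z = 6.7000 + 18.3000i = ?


|z| = sqrt(6.7^2 + 18.3^2) = sqrt(44.89 + 334.89) = sqrt(379.78) = 19.4879

|z| = 19.4879


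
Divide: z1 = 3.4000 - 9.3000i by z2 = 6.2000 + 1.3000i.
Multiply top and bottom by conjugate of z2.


Conjugate of z2 = 6.2000 - 1.3000i
Numerator: (3.4000 - 9.3000i)(6.2000 - 1.3000i) = 8.9900 - 62.0800i
Denominator: 6.2^2 + 1.3^2 = 40.13
Result = (8.9900 - 62.0800i)/40.13

0.2240 - 1.5470i


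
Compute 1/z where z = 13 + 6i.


|z|^2 = 169+36 = 205
1/z = (13 - 6i)/205

1/z = 0.0634 - 0.0293i


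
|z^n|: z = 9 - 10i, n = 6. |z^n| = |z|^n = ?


|z| = sqrt(81+100) = sqrt(181) = 13.4536
|z^6| = |z|^6 = (sqrt(181))^6 = 181^3 = 5929741

|z^6| = 5929741


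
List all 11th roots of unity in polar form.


The 11th roots of unity are cis(360k/11°) for k=0..10
Angle step = 360/11 = 32.7273°
Primitive root: cis(32.7273°)
Primitive root = 0.8413 + 0.5406i

11 roots at angles: 0°, 32.7273°, 65.4545°, 98.1818°, 130.9091°, 163.6364°, 196.3636°, 229.0909°, 261.8182°, 294.5455°, 327.2727°


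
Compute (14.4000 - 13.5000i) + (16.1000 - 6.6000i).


Real: 14.4 + 16.1 = 30.5
Imag: -13.5 - 6.6 = -20.1

30.5000 - 20.1000i


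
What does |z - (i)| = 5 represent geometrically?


|z - z0| = r is a circle with center z0 and radius r.
Center = (0, 1), radius = 5

Circle with center (0, 1) and radius 5


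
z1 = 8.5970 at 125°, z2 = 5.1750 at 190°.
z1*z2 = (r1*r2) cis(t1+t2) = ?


r = 8.5970 * 5.1750 = 44.4895
theta = 125° + 190° = 315° = 315° (mod 360)

44.4895 cis(315°)


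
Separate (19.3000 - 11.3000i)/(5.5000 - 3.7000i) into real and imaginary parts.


Multiply by conjugate: (19.3000 - 11.3000i)(5.5000 + 3.7000i) / (5.5^2 + (-3.7)^2)
Numerator real = 19.3*5.5 - (11.3)*(-3.7) = 147.96
Numerator imag = -11.3*5.5 - 19.3*(-3.7) = 9.26
Denominator = 43.94
Re(z) = 147.96/43.94 = 3.3673
Im(z) = 9.26/43.94 = 0.2107

Re(z) = 3.3673, Im(z) = 0.2107


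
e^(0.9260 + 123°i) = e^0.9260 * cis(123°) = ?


e^0.9260 = 2.5244
cos(123°) = -0.54464
sin(123°) = 0.83867
Real = 2.5244*(-0.54464) = -1.3749
Imag = 2.5244*0.83867 = 2.1171

-1.3749 + 2.1171i


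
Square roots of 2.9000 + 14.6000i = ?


|z| = sqrt(8.41+213.16) = 14.8852
sqrt((|z|+a)/2) = sqrt((14.8852+2.9)/2) = sqrt(8.8926) = 2.9820
sqrt((|z|-a)/2) = sqrt((14.8852-2.9)/2) = sqrt(5.9926) = 2.4480

±(2.9820 + 2.4480i) i.e. 2.9820 + 2.4480i and -2.9820 - 2.4480i


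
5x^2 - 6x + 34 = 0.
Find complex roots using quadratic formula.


disc = (-6)^2 - 4*5*34 = 36 - 680 = -644
sqrt(|disc|) = sqrt(644) = 25.3772
Real part = 6/(2*5) = 0.6000
Imag part = 25.3772/(2*5) = 2.5377

0.6000 ± 2.5377i


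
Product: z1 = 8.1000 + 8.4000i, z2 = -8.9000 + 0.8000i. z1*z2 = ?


Real = 8.1*(-8.9) - 8.4*0.8 = -72.09 - 6.72 = -78.81
Imag = 8.1*0.8 - (8.9)*8.4 = 6.48 - (74.76) = -68.28

-78.8100 - 68.2800i


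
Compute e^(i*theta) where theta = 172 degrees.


cos(172°) = -0.9903
sin(172°) = 0.1392

e^(i*172°) = -0.9903 + 0.1392i


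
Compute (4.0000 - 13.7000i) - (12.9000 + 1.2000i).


Real: 4 - 12.9 = -8.9
Imag: -13.7 - 1.2 = -14.9

-8.9000 - 14.9000i


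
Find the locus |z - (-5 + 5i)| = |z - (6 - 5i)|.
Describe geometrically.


Equal distances means the locus is the perpendicular bisector of z1 and z2.
Midpoint = ((-5+6)/2, (5+(-5))/2) = (0.5000, 0)

Perpendicular bisector through (0.5000, 0)


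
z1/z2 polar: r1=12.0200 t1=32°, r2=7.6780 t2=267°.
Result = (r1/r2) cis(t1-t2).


r = 12.0200 / 7.6780 = 1.5655
theta = 32° - 267° = -235° = 125° (mod 360)

1.5655 cis(125°)


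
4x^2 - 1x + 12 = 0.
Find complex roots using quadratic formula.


disc = (-1)^2 - 4*4*12 = 1 - 192 = -191
sqrt(|disc|) = sqrt(191) = 13.8203
Real part = 1/(2*4) = 0.1250
Imag part = 13.8203/(2*4) = 1.7275

0.1250 ± 1.7275i


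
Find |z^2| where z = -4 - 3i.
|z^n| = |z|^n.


|z| = sqrt(16+9) = sqrt(25) = 5
|z^2| = |z|^2 = 5^2 = 25

|z^2| = 25


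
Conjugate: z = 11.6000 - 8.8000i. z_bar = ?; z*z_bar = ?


z_bar = 11.6000 + 8.8000i
z*z_bar = 11.6^2 + (-8.8)^2 = 134.56 + 77.44 = 212

z_bar = 11.6000 + 8.8000i, z*z_bar = 212


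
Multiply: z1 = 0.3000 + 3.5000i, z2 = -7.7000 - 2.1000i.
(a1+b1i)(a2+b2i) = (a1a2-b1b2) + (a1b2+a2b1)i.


Real = 0.3*(-7.7) - 3.5*(-2.1) = -2.31 - (-7.35) = 5.04
Imag = 0.3*(-2.1) - (7.7)*3.5 = -0.63 - (26.95) = -27.58

5.0400 - 27.5800i


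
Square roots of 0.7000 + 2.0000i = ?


|z| = sqrt(0.49+4) = 2.1190
sqrt((|z|+a)/2) = sqrt((2.1190+0.7)/2) = sqrt(1.4095) = 1.1872
sqrt((|z|-a)/2) = sqrt((2.1190-0.7)/2) = sqrt(0.7095) = 0.8423

±(1.1872 + 0.8423i) i.e. 1.1872 + 0.8423i and -1.1872 - 0.8423i


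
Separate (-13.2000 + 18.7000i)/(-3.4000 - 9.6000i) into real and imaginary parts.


Multiply by conjugate: (-13.2000 + 18.7000i)(-3.4000 + 9.6000i) / ((-3.4)^2 + (-9.6)^2)
Numerator real = -13.2*(-3.4) + 18.7*(-9.6) = -134.64
Numerator imag = 18.7*(-3.4) - (-13.2)*(-9.6) = -190.3
Denominator = 103.72
Re(z) = -134.64/103.72 = -1.2981
Im(z) = -190.3/103.72 = -1.8347

Re(z) = -1.2981, Im(z) = -1.8347


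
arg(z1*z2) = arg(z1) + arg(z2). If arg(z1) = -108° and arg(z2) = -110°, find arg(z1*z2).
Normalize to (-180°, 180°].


arg(z1*z2) = -108° - 110° = -218°
Normalized to (-180°, 180°]: 142°

142°


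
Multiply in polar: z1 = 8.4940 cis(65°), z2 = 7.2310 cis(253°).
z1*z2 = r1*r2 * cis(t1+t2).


r = 8.4940 * 7.2310 = 61.4201
theta = 65° + 253° = 318° = 318° (mod 360)

61.4201 cis(318°)


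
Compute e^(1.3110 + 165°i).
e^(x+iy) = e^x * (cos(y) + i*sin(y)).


e^1.3110 = 3.7099
cos(165°) = -0.96593
sin(165°) = 0.25882
Real = 3.7099*(-0.96593) = -3.5835
Imag = 3.7099*0.25882 = 0.9602

-3.5835 + 0.9602i


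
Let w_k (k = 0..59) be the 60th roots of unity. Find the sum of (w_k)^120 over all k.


The roots are w_k = w^k with w = e^(2*pi*i/60), and (w^k)^120 = (w^120)^k.
So S = 1 + u + u^2 + ... + u^(59) with u = w^120.
120 = 2*60 + 0, so 120 is a multiple of 60 and u = (w^60)^2 = 1.
Every one of the 60 terms equals 1: S = 60

S = 60


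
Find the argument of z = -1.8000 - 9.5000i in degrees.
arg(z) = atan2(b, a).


Re = -1.8, Im = -9.5
arg = atan2(-9.5, -1.8) = -100.7289 degrees

arg(z) = -100.7289 degrees


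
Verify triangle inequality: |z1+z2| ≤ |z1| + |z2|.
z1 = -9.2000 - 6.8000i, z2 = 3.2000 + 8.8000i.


|z1| = sqrt((-9.2)^2 + (-6.8)^2) = sqrt(130.88) = 11.4403
|z2| = sqrt(3.2^2 + 8.8^2) = sqrt(87.68) = 9.3638
z1+z2 = -6.0000 + 2.0000i
|z1+z2| = sqrt(40) = 6.3246
|z1|+|z2| = 11.4403 + 9.3638 = 20.8041

|z1+z2| = 6.3246 ≤ |z1|+|z2| = 20.8041 (verified)


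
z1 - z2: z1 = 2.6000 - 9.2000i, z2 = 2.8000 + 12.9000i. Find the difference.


Real: 2.6 - 2.8 = -0.2
Imag: -9.2 - 12.9 = -22.1

-0.2000 - 22.1000i


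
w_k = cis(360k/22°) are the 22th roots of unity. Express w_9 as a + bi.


Angle = 360*9/22 = 147.2727°
a = cos(147.2727°) = -0.8413
b = sin(147.2727°) = 0.5406

-0.8413 + 0.5406i


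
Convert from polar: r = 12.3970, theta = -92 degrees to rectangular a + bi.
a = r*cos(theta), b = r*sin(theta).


a = 12.3970*cos(-92°) = 12.3970*(-0.034899) = -0.4326
b = 12.3970*sin(-92°) = 12.3970*(-0.99939) = -12.3894

-0.4326 - 12.3894i


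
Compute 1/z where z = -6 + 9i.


|z|^2 = 36+81 = 117
1/z = (-6 - 9i)/117

1/z = -0.0513 - 0.0769i


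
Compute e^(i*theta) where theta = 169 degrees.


cos(169°) = -0.9816
sin(169°) = 0.1908

e^(i*169°) = -0.9816 + 0.1908i


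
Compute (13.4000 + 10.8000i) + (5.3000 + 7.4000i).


Real: 13.4 + 5.3 = 18.7
Imag: 10.8 + 7.4 = 18.2

18.7000 + 18.2000i


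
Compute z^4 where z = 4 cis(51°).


r^4 = 4^4 = 256
n*theta = 4*51° = 204° = 204° (mod 360)
a = 256*cos(204°) = -233.8676
b = 256*sin(204°) = -104.1246

256 cis(204°) = -233.8676 - 104.1246i


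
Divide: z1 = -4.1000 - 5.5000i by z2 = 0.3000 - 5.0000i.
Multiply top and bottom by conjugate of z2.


Conjugate of z2 = 0.3000 + 5.0000i
Numerator: (-4.1000 - 5.5000i)(0.3000 + 5.0000i) = 26.2700 - 22.1500i
Denominator: 0.3^2 + (-5)^2 = 25.09
Result = (26.2700 - 22.1500i)/25.09

1.0470 - 0.8828i


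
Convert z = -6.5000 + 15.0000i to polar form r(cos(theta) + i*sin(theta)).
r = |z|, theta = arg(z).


r = sqrt(42.25+225) = sqrt(267.25) = 16.3478
theta = atan2(15, -6.5) = 113.4287 degrees

r = 16.3478, theta = 113.4287 degrees


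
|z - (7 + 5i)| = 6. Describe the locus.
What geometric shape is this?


|z - z0| = r is a circle with center z0 and radius r.
Center = (7, 5), radius = 6

Circle with center (7, 5) and radius 6


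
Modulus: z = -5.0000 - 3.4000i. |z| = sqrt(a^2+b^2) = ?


|z| = sqrt((-5)^2 + (-3.4)^2) = sqrt(25 + 11.56) = sqrt(36.56) = 6.0465

|z| = 6.0465


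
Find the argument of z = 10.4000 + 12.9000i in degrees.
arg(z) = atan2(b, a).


Re = 10.4, Im = 12.9
arg = atan2(12.9, 10.4) = 51.1242 degrees

arg(z) = 51.1242 degrees


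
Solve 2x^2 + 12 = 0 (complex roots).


disc = 0^2 - 4*2*12 = 0 - 96 = -96
sqrt(|disc|) = sqrt(96) = 9.7980
Real part = 0/(2*2) = 0
Imag part = 9.7980/(2*2) = 2.4495

0 ± 2.4495i


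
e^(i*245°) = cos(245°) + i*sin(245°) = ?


cos(245°) = -0.4226
sin(245°) = -0.9063

e^(i*245°) = -0.4226 - 0.9063i


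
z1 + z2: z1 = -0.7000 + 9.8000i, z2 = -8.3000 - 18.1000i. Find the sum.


Real: -0.7 - 8.3 = -9
Imag: 9.8 - 18.1 = -8.3

-9.0000 - 8.3000i


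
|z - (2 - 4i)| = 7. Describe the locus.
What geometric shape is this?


|z - z0| = r is a circle with center z0 and radius r.
Center = (2, -4), radius = 7

Circle with center (2, -4) and radius 7


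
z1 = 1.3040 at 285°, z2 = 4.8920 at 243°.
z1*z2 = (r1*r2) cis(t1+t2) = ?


r = 1.3040 * 4.8920 = 6.3792
theta = 285° + 243° = 528° = 168° (mod 360)

6.3792 cis(168°)


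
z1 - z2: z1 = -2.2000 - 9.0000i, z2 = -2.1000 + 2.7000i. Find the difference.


Real: -2.2 + 2.1 = -0.1
Imag: -9 - 2.7 = -11.7

-0.1000 - 11.7000i


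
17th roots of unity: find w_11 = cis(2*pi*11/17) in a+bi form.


Angle = 360*11/17 = 232.9412°
a = cos(232.9412°) = -0.6026
b = sin(232.9412°) = -0.7980

-0.6026 - 0.7980i


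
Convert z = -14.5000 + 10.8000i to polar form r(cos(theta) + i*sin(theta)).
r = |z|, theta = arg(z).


r = sqrt(210.25+116.64) = sqrt(326.89) = 18.0801
theta = atan2(10.8, -14.5) = 143.3202 degrees

r = 18.0801, theta = 143.3202 degrees


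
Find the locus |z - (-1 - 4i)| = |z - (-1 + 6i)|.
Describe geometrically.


Equal distances means the locus is the perpendicular bisector of z1 and z2.
Midpoint = ((-1+(-1))/2, (-4+6)/2) = (-1.0000, 1.0000)

Perpendicular bisector through (-1.0000, 1.0000)


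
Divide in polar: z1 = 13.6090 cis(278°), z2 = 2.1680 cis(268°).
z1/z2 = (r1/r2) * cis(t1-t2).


r = 13.6090 / 2.1680 = 6.2772
theta = 278° - 268° = 10° = 10° (mod 360)

6.2772 cis(10°)


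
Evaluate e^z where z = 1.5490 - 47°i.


e^1.5490 = 4.7068
cos(-47°) = 0.682
sin(-47°) = -0.73135
Real = 4.7068*0.682 = 3.2100
Imag = 4.7068*(-0.73135) = -3.4423

3.2100 - 3.4423i


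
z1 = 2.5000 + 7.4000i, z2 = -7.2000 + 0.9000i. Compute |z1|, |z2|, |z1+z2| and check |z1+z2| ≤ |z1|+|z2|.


|z1| = sqrt(2.5^2 + 7.4^2) = sqrt(61.01) = 7.8109
|z2| = sqrt((-7.2)^2 + 0.9^2) = sqrt(52.65) = 7.2560
z1+z2 = -4.7000 + 8.3000i
|z1+z2| = sqrt(90.98) = 9.5383
|z1|+|z2| = 7.8109 + 7.2560 = 15.0669

|z1+z2| = 9.5383 ≤ |z1|+|z2| = 15.0669 (verified)


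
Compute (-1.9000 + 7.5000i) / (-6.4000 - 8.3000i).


Conjugate of z2 = -6.4000 + 8.3000i
Numerator: (-1.9000 + 7.5000i)(-6.4000 + 8.3000i) = -50.0900 - 63.7700i
Denominator: (-6.4)^2 + (-8.3)^2 = 109.85
Result = (-50.0900 - 63.7700i)/109.85

-0.4560 - 0.5805i


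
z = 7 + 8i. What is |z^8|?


|z| = sqrt(49+64) = sqrt(113) = 10.6301
|z^8| = |z|^8 = (sqrt(113))^8 = 113^4 = 163047361

|z^8| = 163047361


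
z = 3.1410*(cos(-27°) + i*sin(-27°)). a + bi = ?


a = 3.1410*cos(-27°) = 3.1410*0.89101 = 2.7987
b = 3.1410*sin(-27°) = 3.1410*(-0.454) = -1.4260

2.7987 - 1.4260i


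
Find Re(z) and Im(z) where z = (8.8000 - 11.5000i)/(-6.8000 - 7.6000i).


Multiply by conjugate: (8.8000 - 11.5000i)(-6.8000 + 7.6000i) / ((-6.8)^2 + (-7.6)^2)
Numerator real = 8.8*(-6.8) - (11.5)*(-7.6) = 27.56
Numerator imag = -11.5*(-6.8) - 8.8*(-7.6) = 145.08
Denominator = 104
Re(z) = 27.56/104 = 0.2650
Im(z) = 145.08/104 = 1.3950

Re(z) = 0.2650, Im(z) = 1.3950


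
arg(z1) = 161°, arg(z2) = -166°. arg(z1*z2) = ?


arg(z1*z2) = 161° - 166° = -5°
Normalized to (-180°, 180°]: -5°

-5°


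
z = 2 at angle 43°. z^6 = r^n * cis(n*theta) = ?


r^6 = 2^6 = 64
n*theta = 6*43° = 258° = 258° (mod 360)
a = 64*cos(258°) = -13.3063
b = 64*sin(258°) = -62.6014

64 cis(258°) = -13.3063 - 62.6014i


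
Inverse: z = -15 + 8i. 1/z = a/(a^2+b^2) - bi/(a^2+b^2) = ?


|z|^2 = 225+64 = 289
1/z = (-15 - 8i)/289

1/z = -0.0519 - 0.0277i


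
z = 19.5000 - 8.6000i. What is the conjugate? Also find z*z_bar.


z_bar = 19.5000 + 8.6000i
z*z_bar = 19.5^2 + (-8.6)^2 = 380.25 + 73.96 = 454.21

z_bar = 19.5000 + 8.6000i, z*z_bar = 454.21


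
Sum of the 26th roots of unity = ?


The sum of all 26th roots of unity is 0.
Geometric series: (1 - w^26)/(1 - w) = (1-1)/(1-w) = 0 since w^26 = 1, w ≠ 1.
Alternatively: coefficient of z^25 in z^26 - 1 is 0.

0


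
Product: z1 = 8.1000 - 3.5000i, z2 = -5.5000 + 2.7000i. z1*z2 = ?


Real = 8.1*(-5.5) - (-3.5)*2.7 = -44.55 - (-9.45) = -35.1
Imag = 8.1*2.7 - (5.5)*(-3.5) = 21.87 + 19.25 = 41.12

-35.1000 + 41.1200i


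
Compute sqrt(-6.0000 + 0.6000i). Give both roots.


|z| = sqrt(36+0.36) = 6.0299
sqrt((|z|+a)/2) = sqrt((6.0299+(-6))/2) = sqrt(0.0150) = 0.1223
sqrt((|z|-a)/2) = sqrt((6.0299-(-6))/2) = sqrt(6.0150) = 2.4525

±(0.1223 + 2.4525i) i.e. 0.1223 + 2.4525i and -0.1223 - 2.4525i


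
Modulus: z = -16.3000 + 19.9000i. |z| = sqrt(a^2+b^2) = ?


|z| = sqrt((-16.3)^2 + 19.9^2) = sqrt(265.69 + 396.01) = sqrt(661.7) = 25.7235

|z| = 25.7235


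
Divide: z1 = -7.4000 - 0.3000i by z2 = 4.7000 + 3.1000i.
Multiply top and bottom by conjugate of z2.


Conjugate of z2 = 4.7000 - 3.1000i
Numerator: (-7.4000 - 0.3000i)(4.7000 - 3.1000i) = -35.7100 + 21.5300i
Denominator: 4.7^2 + 3.1^2 = 31.7
Result = (-35.7100 + 21.5300i)/31.7

-1.1265 + 0.6792i


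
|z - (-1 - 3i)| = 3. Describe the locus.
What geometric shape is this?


|z - z0| = r is a circle with center z0 and radius r.
Center = (-1, -3), radius = 3

Circle with center (-1, -3) and radius 3


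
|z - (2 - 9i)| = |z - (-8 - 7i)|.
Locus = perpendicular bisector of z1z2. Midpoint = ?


Equal distances means the locus is the perpendicular bisector of z1 and z2.
Midpoint = ((2+(-8))/2, (-9+(-7))/2) = (-3.0000, -8.0000)

Perpendicular bisector through (-3.0000, -8.0000)


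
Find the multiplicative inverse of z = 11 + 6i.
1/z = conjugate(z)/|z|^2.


|z|^2 = 121+36 = 157
1/z = (11 - 6i)/157

1/z = 0.0701 - 0.0382i


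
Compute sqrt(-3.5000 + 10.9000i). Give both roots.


|z| = sqrt(12.25+118.81) = 11.4481
sqrt((|z|+a)/2) = sqrt((11.4481+(-3.5))/2) = sqrt(3.9741) = 1.9935
sqrt((|z|-a)/2) = sqrt((11.4481-(-3.5))/2) = sqrt(7.4741) = 2.7339

±(1.9935 + 2.7339i) i.e. 1.9935 + 2.7339i and -1.9935 - 2.7339i


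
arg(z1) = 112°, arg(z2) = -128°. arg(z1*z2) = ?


arg(z1*z2) = 112° - 128° = -16°
Normalized to (-180°, 180°]: -16°

-16°


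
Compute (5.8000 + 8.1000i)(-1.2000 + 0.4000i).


Real = 5.8*(-1.2) - 8.1*0.4 = -6.96 - 3.24 = -10.2
Imag = 5.8*0.4 - (1.2)*8.1 = 2.32 - (9.72) = -7.4

-10.2000 - 7.4000i


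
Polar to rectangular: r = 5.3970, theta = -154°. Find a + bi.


a = 5.3970*cos(-154°) = 5.3970*(-0.8988) = -4.8508
b = 5.3970*sin(-154°) = 5.3970*(-0.43837) = -2.3659

-4.8508 - 2.3659i


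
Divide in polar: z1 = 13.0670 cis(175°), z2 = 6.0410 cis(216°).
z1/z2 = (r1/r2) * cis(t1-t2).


r = 13.0670 / 6.0410 = 2.1631
theta = 175° - 216° = -41° = 319° (mod 360)

2.1631 cis(319°)


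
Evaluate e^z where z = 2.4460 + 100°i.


e^2.4460 = 11.5421
cos(100°) = -0.17365
sin(100°) = 0.9848
Real = 11.5421*(-0.17365) = -2.0043
Imag = 11.5421*0.9848 = 11.3667

-2.0043 + 11.3667i


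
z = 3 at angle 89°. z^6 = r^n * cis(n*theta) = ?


r^6 = 3^6 = 729
n*theta = 6*89° = 534° = 174° (mod 360)
a = 729*cos(174°) = -725.0065
b = 729*sin(174°) = 76.2012

729 cis(174°) = -725.0065 + 76.2012i


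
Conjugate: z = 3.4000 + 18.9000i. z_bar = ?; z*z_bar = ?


z_bar = 3.4000 - 18.9000i
z*z_bar = 3.4^2 + 18.9^2 = 11.56 + 357.21 = 368.77

z_bar = 3.4000 - 18.9000i, z*z_bar = 368.77


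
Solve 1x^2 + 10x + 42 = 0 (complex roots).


disc = 10^2 - 4*1*42 = 100 - 168 = -68
sqrt(|disc|) = sqrt(68) = 8.2462
Real part = -10/(2*1) = -5.0000
Imag part = 8.2462/(2*1) = 4.1231

-5.0000 ± 4.1231i


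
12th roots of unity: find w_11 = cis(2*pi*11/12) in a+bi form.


Angle = 360*11/12 = 330°
a = cos(330°) = 0.8660
b = sin(330°) = -0.5000

0.8660 - 0.5000i


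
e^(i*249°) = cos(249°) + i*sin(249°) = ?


cos(249°) = -0.3584
sin(249°) = -0.9336

e^(i*249°) = -0.3584 - 0.9336i


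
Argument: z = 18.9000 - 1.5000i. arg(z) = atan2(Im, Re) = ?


Re = 18.9, Im = -1.5
arg = atan2(-1.5, 18.9) = -4.5378 degrees

arg(z) = -4.5378 degrees


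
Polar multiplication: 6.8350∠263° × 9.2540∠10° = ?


r = 6.8350 * 9.2540 = 63.2511
theta = 263° + 10° = 273° = 273° (mod 360)

63.2511 cis(273°)


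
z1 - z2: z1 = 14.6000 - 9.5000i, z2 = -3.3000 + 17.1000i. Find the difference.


Real: 14.6 + 3.3 = 17.9
Imag: -9.5 - 17.1 = -26.6

17.9000 - 26.6000i


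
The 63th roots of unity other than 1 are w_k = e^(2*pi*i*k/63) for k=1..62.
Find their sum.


With w = e^(2*pi*i/63), all 63 of the 63th roots of unity w^0 = 1, w, ..., w^(62) sum to 0: 1 + w + ... + w^(62) = (1 - w^63)/(1 - w) = 0 since w^63 = 1, w ≠ 1.
Removing the root 1: w + w^2 + ... + w^(62) = 0 - 1 = -1

Sum = -1


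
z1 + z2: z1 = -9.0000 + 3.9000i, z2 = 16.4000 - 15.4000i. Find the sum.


Real: -9 + 16.4 = 7.4
Imag: 3.9 - 15.4 = -11.5

7.4000 - 11.5000i


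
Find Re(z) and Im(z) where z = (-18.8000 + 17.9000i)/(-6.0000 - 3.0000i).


Multiply by conjugate: (-18.8000 + 17.9000i)(-6.0000 + 3.0000i) / ((-6)^2 + (-3)^2)
Numerator real = -18.8*(-6) + 17.9*(-3) = 59.1
Numerator imag = 17.9*(-6) - (-18.8)*(-3) = -163.8
Denominator = 45
Re(z) = 59.1/45 = 1.3133
Im(z) = -163.8/45 = -3.6400

Re(z) = 1.3133, Im(z) = -3.6400


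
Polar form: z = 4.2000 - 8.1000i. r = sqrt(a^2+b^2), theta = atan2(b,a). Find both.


r = sqrt(17.64+65.61) = sqrt(83.25) = 9.1241
theta = atan2(-8.1, 4.2) = -62.5924 degrees

r = 9.1241, theta = -62.5924 degrees


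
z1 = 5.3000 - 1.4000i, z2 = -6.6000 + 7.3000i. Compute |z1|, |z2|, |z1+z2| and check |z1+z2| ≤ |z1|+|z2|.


|z1| = sqrt(5.3^2 + (-1.4)^2) = sqrt(30.05) = 5.4818
|z2| = sqrt((-6.6)^2 + 7.3^2) = sqrt(96.85) = 9.8412
z1+z2 = -1.3000 + 5.9000i
|z1+z2| = sqrt(36.5) = 6.0415
|z1|+|z2| = 5.4818 + 9.8412 = 15.3230

|z1+z2| = 6.0415 ≤ |z1|+|z2| = 15.3230 (verified)


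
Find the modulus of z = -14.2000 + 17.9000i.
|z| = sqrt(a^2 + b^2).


|z| = sqrt((-14.2)^2 + 17.9^2) = sqrt(201.64 + 320.41) = sqrt(522.05) = 22.8484

|z| = 22.8484


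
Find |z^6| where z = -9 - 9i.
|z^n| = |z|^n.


|z| = sqrt(81+81) = sqrt(162) = 12.7279
|z^6| = |z|^6 = (sqrt(162))^6 = 162^3 = 4251528

|z^6| = 4251528


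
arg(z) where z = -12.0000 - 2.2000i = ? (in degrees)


Re = -12, Im = -2.2
arg = atan2(-2.2, -12) = -169.6111 degrees

arg(z) = -169.6111 degrees


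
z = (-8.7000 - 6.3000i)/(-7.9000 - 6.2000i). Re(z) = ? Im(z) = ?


Multiply by conjugate: (-8.7000 - 6.3000i)(-7.9000 + 6.2000i) / ((-7.9)^2 + (-6.2)^2)
Numerator real = -8.7*(-7.9) - (6.3)*(-6.2) = 107.79
Numerator imag = -6.3*(-7.9) - (-8.7)*(-6.2) = -4.17
Denominator = 100.85
Re(z) = 107.79/100.85 = 1.0688
Im(z) = -4.17/100.85 = -0.0413

Re(z) = 1.0688, Im(z) = -0.0413


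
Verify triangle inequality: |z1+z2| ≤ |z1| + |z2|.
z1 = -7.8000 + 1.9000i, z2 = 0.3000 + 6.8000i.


|z1| = sqrt((-7.8)^2 + 1.9^2) = sqrt(64.45) = 8.0281
|z2| = sqrt(0.3^2 + 6.8^2) = sqrt(46.33) = 6.8066
z1+z2 = -7.5000 + 8.7000i
|z1+z2| = sqrt(131.94) = 11.4865
|z1|+|z2| = 8.0281 + 6.8066 = 14.8347

|z1+z2| = 11.4865 ≤ |z1|+|z2| = 14.8347 (verified)


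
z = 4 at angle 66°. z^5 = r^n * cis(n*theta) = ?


r^5 = 4^5 = 1024
n*theta = 5*66° = 330° = 330° (mod 360)
a = 1024*cos(330°) = 886.8100
b = 1024*sin(330°) = -512.0000

1024 cis(330°) = 886.8100 - 512.0000i


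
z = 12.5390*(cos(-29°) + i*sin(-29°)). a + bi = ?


a = 12.5390*cos(-29°) = 12.5390*0.87462 = 10.9669
b = 12.5390*sin(-29°) = 12.5390*(-0.48481) = -6.0790

10.9669 - 6.0790i


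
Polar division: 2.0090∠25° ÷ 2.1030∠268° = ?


r = 2.0090 / 2.1030 = 0.9553
theta = 25° - 268° = -243° = 117° (mod 360)

0.9553 cis(117°)


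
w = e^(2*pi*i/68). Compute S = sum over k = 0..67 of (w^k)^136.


The roots are w_k = w^k with w = e^(2*pi*i/68), and (w^k)^136 = (w^136)^k.
So S = 1 + u + u^2 + ... + u^(67) with u = w^136.
136 = 2*68 + 0, so 136 is a multiple of 68 and u = (w^68)^2 = 1.
Every one of the 68 terms equals 1: S = 68

S = 68


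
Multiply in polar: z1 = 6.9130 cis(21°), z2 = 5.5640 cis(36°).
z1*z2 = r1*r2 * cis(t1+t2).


r = 6.9130 * 5.5640 = 38.4639
theta = 21° + 36° = 57° = 57° (mod 360)

38.4639 cis(57°)


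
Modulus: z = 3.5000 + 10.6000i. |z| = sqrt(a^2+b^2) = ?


|z| = sqrt(3.5^2 + 10.6^2) = sqrt(12.25 + 112.36) = sqrt(124.61) = 11.1629

|z| = 11.1629


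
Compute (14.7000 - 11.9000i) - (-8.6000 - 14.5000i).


Real: 14.7 + 8.6 = 23.3
Imag: -11.9 + 14.5 = 2.6

23.3000 + 2.6000i


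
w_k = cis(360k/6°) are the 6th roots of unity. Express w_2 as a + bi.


Angle = 360*2/6 = 120°
a = cos(120°) = -0.5000
b = sin(120°) = 0.8660

-0.5000 + 0.8660i


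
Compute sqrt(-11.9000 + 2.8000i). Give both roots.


|z| = sqrt(141.61+7.84) = 12.2250
sqrt((|z|+a)/2) = sqrt((12.2250+(-11.9))/2) = sqrt(0.1625) = 0.4031
sqrt((|z|-a)/2) = sqrt((12.2250-(-11.9))/2) = sqrt(12.0625) = 3.4731

±(0.4031 + 3.4731i) i.e. 0.4031 + 3.4731i and -0.4031 - 3.4731i


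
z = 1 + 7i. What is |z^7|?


|z| = sqrt(1+49) = sqrt(50) = 7.0711
|z^7| = |z|^7 = (sqrt(50))^7 = 50^3 * sqrt(50) = 125000*sqrt(50)

|z^7| = 125000*sqrt(50) ≈ 883883.4765


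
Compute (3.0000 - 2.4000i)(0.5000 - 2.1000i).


Real = 3*0.5 - (-2.4)*(-2.1) = 1.5 - 5.04 = -3.54
Imag = 3*(-2.1) + 0.5*(-2.4) = -6.3 - (1.2) = -7.5

-3.5400 - 7.5000i


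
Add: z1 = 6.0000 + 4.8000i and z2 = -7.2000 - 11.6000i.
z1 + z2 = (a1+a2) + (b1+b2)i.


Real: 6 - 7.2 = -1.2
Imag: 4.8 - 11.6 = -6.8

-1.2000 - 6.8000i


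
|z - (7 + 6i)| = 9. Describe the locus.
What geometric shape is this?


|z - z0| = r is a circle with center z0 and radius r.
Center = (7, 6), radius = 9

Circle with center (7, 6) and radius 9


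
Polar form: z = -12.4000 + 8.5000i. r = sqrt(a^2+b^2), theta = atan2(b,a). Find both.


r = sqrt(153.76+72.25) = sqrt(226.01) = 15.0336
theta = atan2(8.5, -12.4) = 145.5700 degrees

r = 15.0336, theta = 145.5700 degrees


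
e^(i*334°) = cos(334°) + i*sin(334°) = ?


cos(334°) = 0.8988
sin(334°) = -0.4384

e^(i*334°) = 0.8988 - 0.4384i


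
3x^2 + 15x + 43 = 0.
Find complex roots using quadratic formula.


disc = 15^2 - 4*3*43 = 225 - 516 = -291
sqrt(|disc|) = sqrt(291) = 17.0587
Real part = -15/(2*3) = -2.5000
Imag part = 17.0587/(2*3) = 2.8431

-2.5000 ± 2.8431i


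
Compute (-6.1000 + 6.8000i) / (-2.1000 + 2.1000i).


Conjugate of z2 = -2.1000 - 2.1000i
Numerator: (-6.1000 + 6.8000i)(-2.1000 - 2.1000i) = 27.0900 - 1.4700i
Denominator: (-2.1)^2 + 2.1^2 = 8.82
Result = (27.0900 - 1.4700i)/8.82

3.0714 - 0.1667i


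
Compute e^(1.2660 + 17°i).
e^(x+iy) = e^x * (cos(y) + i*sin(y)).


e^1.2660 = 3.54664
cos(17°) = 0.9563
sin(17°) = 0.29237
Real = 3.54664*0.9563 = 3.3917
Imag = 3.54664*0.29237 = 1.0369

3.3917 + 1.0369i


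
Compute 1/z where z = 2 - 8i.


|z|^2 = 4+64 = 68
1/z = (2 + 8i)/68

1/z = 0.0294 + 0.1176i


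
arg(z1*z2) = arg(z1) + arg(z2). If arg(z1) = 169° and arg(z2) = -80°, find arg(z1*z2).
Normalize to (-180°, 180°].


arg(z1*z2) = 169° - 80° = 89°
Normalized to (-180°, 180°]: 89°

89°


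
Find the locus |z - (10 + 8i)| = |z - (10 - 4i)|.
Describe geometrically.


Equal distances means the locus is the perpendicular bisector of z1 and z2.
Midpoint = ((10+10)/2, (8+(-4))/2) = (10.0000, 2.0000)

Perpendicular bisector through (10.0000, 2.0000)


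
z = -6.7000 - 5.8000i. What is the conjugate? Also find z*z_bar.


z_bar = -6.7000 + 5.8000i
z*z_bar = (-6.7)^2 + (-5.8)^2 = 44.89 + 33.64 = 78.53

z_bar = -6.7000 + 5.8000i, z*z_bar = 78.53


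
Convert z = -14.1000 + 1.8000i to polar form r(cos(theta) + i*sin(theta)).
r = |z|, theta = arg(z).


r = sqrt(198.81+3.24) = sqrt(202.05) = 14.2144
theta = atan2(1.8, -14.1) = 172.7250 degrees

r = 14.2144, theta = 172.7250 degrees


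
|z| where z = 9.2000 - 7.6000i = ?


|z| = sqrt(9.2^2 + (-7.6)^2) = sqrt(84.64 + 57.76) = sqrt(142.4) = 11.9331

|z| = 11.9331


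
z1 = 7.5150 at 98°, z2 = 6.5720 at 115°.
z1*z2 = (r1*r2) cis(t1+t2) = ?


r = 7.5150 * 6.5720 = 49.3886
theta = 98° + 115° = 213° = 213° (mod 360)

49.3886 cis(213°)


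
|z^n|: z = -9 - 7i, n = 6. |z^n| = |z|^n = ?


|z| = sqrt(81+49) = sqrt(130) = 11.4018
|z^6| = |z|^6 = (sqrt(130))^6 = 130^3 = 2197000

|z^6| = 2197000


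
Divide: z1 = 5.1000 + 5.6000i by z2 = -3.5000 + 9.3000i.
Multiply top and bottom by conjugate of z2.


Conjugate of z2 = -3.5000 - 9.3000i
Numerator: (5.1000 + 5.6000i)(-3.5000 - 9.3000i) = 34.2300 - 67.0300i
Denominator: (-3.5)^2 + 9.3^2 = 98.74
Result = (34.2300 - 67.0300i)/98.74

0.3467 - 0.6789i


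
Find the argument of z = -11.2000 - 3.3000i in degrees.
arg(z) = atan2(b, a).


Re = -11.2, Im = -3.3
arg = atan2(-3.3, -11.2) = -163.5828 degrees

arg(z) = -163.5828 degrees


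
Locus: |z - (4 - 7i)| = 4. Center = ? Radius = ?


|z - z0| = r is a circle with center z0 and radius r.
Center = (4, -7), radius = 4

Circle with center (4, -7) and radius 4


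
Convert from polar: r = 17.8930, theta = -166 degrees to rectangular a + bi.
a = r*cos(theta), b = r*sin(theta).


a = 17.8930*cos(-166°) = 17.8930*(-0.970296) = -17.3615
b = 17.8930*sin(-166°) = 17.8930*(-0.24192) = -4.3287

-17.3615 - 4.3287i


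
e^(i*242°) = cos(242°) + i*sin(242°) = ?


cos(242°) = -0.4695
sin(242°) = -0.8829

e^(i*242°) = -0.4695 - 0.8829i


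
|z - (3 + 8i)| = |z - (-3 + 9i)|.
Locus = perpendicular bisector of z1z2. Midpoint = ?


Equal distances means the locus is the perpendicular bisector of z1 and z2.
Midpoint = ((3+(-3))/2, (8+9)/2) = (0, 8.5000)

Perpendicular bisector through (0, 8.5000)


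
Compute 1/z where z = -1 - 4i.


|z|^2 = 1+16 = 17
1/z = (-1 + 4i)/17

1/z = -0.0588 + 0.2353i


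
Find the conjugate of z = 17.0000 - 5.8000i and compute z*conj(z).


z_bar = 17.0000 + 5.8000i
z*z_bar = 17^2 + (-5.8)^2 = 289 + 33.64 = 322.64

z_bar = 17.0000 + 5.8000i, z*z_bar = 322.64


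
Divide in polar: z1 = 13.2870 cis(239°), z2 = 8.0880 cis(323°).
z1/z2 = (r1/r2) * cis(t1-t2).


r = 13.2870 / 8.0880 = 1.6428
theta = 239° - 323° = -84° = 276° (mod 360)

1.6428 cis(276°)


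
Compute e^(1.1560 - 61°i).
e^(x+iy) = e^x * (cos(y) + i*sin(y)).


e^1.1560 = 3.1772
cos(-61°) = 0.4848
sin(-61°) = -0.8746
Real = 3.1772*0.4848 = 1.5403
Imag = 3.1772*(-0.8746) = -2.7788

1.5403 - 2.7788i


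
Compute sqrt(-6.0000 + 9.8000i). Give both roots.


|z| = sqrt(36+96.04) = 11.4909
sqrt((|z|+a)/2) = sqrt((11.4909+(-6))/2) = sqrt(2.7454) = 1.6569
sqrt((|z|-a)/2) = sqrt((11.4909-(-6))/2) = sqrt(8.7454) = 2.9573

±(1.6569 + 2.9573i) i.e. 1.6569 + 2.9573i and -1.6569 - 2.9573i


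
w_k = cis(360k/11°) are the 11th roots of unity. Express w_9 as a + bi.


Angle = 360*9/11 = 294.5455°
a = cos(294.5455°) = 0.4154
b = sin(294.5455°) = -0.9096

0.4154 - 0.9096i


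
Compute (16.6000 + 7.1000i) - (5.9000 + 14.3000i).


Real: 16.6 - 5.9 = 10.7
Imag: 7.1 - 14.3 = -7.2

10.7000 - 7.2000i


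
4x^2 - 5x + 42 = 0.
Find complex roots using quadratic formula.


disc = (-5)^2 - 4*4*42 = 25 - 672 = -647
sqrt(|disc|) = sqrt(647) = 25.4362
Real part = 5/(2*4) = 0.6250
Imag part = 25.4362/(2*4) = 3.1795

0.6250 ± 3.1795i


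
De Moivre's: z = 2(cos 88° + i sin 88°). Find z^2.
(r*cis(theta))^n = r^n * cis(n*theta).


r^2 = 2^2 = 4
n*theta = 2*88° = 176° = 176° (mod 360)
a = 4*cos(176°) = -3.9903
b = 4*sin(176°) = 0.2790

4 cis(176°) = -3.9903 + 0.2790i


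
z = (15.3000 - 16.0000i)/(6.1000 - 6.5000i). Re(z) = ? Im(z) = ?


Multiply by conjugate: (15.3000 - 16.0000i)(6.1000 + 6.5000i) / (6.1^2 + (-6.5)^2)
Numerator real = 15.3*6.1 - (16)*(-6.5) = 197.33
Numerator imag = -16*6.1 - 15.3*(-6.5) = 1.85
Denominator = 79.46
Re(z) = 197.33/79.46 = 2.4834
Im(z) = 1.85/79.46 = 0.0233

Re(z) = 2.4834, Im(z) = 0.0233


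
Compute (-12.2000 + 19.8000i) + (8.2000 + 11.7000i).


Real: -12.2 + 8.2 = -4
Imag: 19.8 + 11.7 = 31.5

-4.0000 + 31.5000i


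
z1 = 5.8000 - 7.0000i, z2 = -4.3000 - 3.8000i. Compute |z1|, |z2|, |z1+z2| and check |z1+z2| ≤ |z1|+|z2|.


|z1| = sqrt(5.8^2 + (-7)^2) = sqrt(82.64) = 9.0907
|z2| = sqrt((-4.3)^2 + (-3.8)^2) = sqrt(32.93) = 5.7385
z1+z2 = 1.5000 - 10.8000i
|z1+z2| = sqrt(118.89) = 10.9037
|z1|+|z2| = 9.0907 + 5.7385 = 14.8292

|z1+z2| = 10.9037 ≤ |z1|+|z2| = 14.8292 (verified)


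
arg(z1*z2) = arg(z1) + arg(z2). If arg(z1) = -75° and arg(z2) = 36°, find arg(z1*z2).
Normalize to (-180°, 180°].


arg(z1*z2) = -75° + 36° = -39°
Normalized to (-180°, 180°]: -39°

-39°


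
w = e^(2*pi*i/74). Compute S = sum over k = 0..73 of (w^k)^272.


The roots are w_k = w^k with w = e^(2*pi*i/74), and (w^k)^272 = (w^272)^k.
So S = 1 + u + u^2 + ... + u^(73) with u = w^272.
272 = 3*74 + 50, so 272 is not a multiple of 74: u = (w^74)^3 * w^50 = w^50 ≠ 1 (w is a primitive 74th root), while u^74 = (w^74)^272 = 1.
Geometric series: S = (1 - u^74)/(1 - u) = (1 - 1)/(1 - u) = 0

S = 0


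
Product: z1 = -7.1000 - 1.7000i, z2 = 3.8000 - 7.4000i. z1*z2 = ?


Real = -7.1*3.8 - (-1.7)*(-7.4) = -26.98 - 12.58 = -39.56
Imag = -7.1*(-7.4) + 3.8*(-1.7) = 52.54 - (6.46) = 46.08

-39.5600 + 46.0800i


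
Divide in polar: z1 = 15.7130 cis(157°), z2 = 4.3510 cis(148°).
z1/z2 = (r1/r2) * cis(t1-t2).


r = 15.7130 / 4.3510 = 3.6114
theta = 157° - 148° = 9° = 9° (mod 360)

3.6114 cis(9°)


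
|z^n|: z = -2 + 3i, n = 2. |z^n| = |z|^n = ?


|z| = sqrt(4+9) = sqrt(13) = 3.6056
|z^2| = |z|^2 = (sqrt(13))^2 = 13

|z^2| = 13


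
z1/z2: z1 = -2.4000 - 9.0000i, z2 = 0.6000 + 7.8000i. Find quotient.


Conjugate of z2 = 0.6000 - 7.8000i
Numerator: (-2.4000 - 9.0000i)(0.6000 - 7.8000i) = -71.6400 + 13.3200i
Denominator: 0.6^2 + 7.8^2 = 61.2
Result = (-71.6400 + 13.3200i)/61.2

-1.1706 + 0.2176i


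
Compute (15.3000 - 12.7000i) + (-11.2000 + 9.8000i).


Real: 15.3 - 11.2 = 4.1
Imag: -12.7 + 9.8 = -2.9

4.1000 - 2.9000i


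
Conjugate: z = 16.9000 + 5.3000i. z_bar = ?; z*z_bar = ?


z_bar = 16.9000 - 5.3000i
z*z_bar = 16.9^2 + 5.3^2 = 285.61 + 28.09 = 313.7

z_bar = 16.9000 - 5.3000i, z*z_bar = 313.7
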